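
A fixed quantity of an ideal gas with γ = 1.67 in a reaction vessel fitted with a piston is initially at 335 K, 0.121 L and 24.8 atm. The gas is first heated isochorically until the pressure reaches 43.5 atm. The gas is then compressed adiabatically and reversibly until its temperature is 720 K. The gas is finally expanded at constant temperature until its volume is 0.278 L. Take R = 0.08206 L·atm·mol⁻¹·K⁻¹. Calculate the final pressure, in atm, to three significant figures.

P₄ ≈ 23.2 atm

Isochoric, so P/T is constant: V₂ = V₁; T₂ = T₁·(P₂/P₁) = 587.6 K.
Reversible adiabatic, γ = 1.67: P₃ = P₂·(T₃/T₂)^(γ/(γ−1)) = 72.19 atm; V₃ = V₂·(T₂/T₃)^(1/(γ−1)) = 0.08934 L.
T constant ⇒ Boyle's law P V = const: T₄ = T₃; P₄ = P₃·(V₃/V₄) = 23.20 atm.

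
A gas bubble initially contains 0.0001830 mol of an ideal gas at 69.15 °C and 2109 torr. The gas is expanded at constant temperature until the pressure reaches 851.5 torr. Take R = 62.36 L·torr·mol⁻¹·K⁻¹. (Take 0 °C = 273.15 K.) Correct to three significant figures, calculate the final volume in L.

Convert: T₁ = 342.3 K.
From PV = nRT: V₁ = nRT₁/P₁ = 0.001852 L.
T constant ⇒ Boyle's law P V = const: T₂ = T₁; V₂ = V₁·(P₁/P₂) = 0.004588 L.

V₂ ≈ 0.00459 L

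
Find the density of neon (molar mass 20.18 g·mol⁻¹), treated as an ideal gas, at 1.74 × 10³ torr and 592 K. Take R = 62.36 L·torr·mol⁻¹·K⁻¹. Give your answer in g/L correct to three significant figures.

ρ = PM/(RT) = (1.74e+03 × 20.18) / (62.36 × 592.0)

ρ ≈ 0.951 g/L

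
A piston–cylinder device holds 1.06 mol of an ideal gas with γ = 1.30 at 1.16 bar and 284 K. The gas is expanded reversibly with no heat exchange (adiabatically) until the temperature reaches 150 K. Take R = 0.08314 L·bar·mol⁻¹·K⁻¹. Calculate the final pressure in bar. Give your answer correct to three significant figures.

P₂ ≈ 0.0730 bar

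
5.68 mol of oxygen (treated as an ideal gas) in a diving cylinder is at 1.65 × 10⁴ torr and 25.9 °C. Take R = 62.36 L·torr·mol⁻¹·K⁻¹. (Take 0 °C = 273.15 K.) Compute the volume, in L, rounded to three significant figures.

Convert: T = 299.05 K.
PV = nRT ⇒ V = nRT/P = (5.68 × 62.36 × 299.05) / 1.65e+04

V ≈ 6.42 L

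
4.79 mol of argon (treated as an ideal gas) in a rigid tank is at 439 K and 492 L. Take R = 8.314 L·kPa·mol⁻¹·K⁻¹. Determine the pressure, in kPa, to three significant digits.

P ≈ 35.5 kPa

PV = nRT ⇒ P = nRT/V = (4.79 × 8.314 × 439) / 492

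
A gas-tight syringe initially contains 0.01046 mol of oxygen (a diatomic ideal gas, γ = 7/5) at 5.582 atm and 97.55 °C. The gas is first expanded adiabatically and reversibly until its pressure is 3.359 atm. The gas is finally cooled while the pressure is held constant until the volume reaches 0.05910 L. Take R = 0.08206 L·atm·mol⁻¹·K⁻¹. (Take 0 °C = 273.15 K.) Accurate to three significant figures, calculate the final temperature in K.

Convert: T₁ = 370.7 K.
From PV = nRT: V₁ = nRT₁/P₁ = 0.05700 L.
Reversible adiabatic, γ = 7/5: T₂ = T₁·(P₂/P₁)^((γ−1)/γ) = 320.6 K; V₂ = V₁·(P₁/P₂)^(1/γ) = 0.08193 L.
P constant ⇒ V ∝ T: P₃ = P₂; T₃ = T₂·(V₃/V₂) = 231.3 K.

T₃ ≈ 231 K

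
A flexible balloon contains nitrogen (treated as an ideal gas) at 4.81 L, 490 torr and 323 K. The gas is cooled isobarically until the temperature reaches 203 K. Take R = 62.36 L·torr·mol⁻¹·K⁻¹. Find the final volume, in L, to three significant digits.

V₂ ≈ 3.02 L

P constant ⇒ V ∝ T: P₂ = P₁; V₂ = V₁·(T₂/T₁) = 3.023 L.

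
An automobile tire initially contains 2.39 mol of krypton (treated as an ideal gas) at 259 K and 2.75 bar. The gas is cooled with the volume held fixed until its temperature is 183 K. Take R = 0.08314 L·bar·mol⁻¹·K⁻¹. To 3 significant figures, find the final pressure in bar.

From PV = nRT: V₁ = nRT₁/P₁ = 18.71 L.
Isochoric, so P/T is constant: V₂ = V₁; P₂ = P₁·(T₂/T₁) = 1.943 bar.

P₂ ≈ 1.94 bar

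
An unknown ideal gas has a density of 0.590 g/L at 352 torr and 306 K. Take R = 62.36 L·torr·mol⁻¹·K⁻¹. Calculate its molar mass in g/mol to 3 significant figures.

ρ = PM/(RT) ⇒ M = ρRT/P = (0.590 × 62.36 × 306.0) / 352

M ≈ 32.0 g/mol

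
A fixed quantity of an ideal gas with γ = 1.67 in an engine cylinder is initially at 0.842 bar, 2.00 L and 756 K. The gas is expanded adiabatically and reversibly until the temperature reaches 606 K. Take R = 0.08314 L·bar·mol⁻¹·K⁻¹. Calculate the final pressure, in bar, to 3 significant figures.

P₂ ≈ 0.485 bar

Adiabatic (γ = 1.67), T V^(γ−1) and P V^γ constant: P₂ = P₁·(T₂/T₁)^(γ/(γ−1)) = 0.4852 bar; V₂ = V₁·(T₁/T₂)^(1/(γ−1)) = 2.782 L.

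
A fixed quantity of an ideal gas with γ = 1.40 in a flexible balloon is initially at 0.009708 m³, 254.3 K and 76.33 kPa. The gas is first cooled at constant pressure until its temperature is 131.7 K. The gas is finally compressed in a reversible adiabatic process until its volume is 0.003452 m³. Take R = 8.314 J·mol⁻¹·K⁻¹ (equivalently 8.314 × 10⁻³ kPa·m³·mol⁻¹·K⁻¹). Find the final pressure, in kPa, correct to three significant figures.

P constant ⇒ V ∝ T: P₂ = P₁; V₂ = V₁·(T₂/T₁) = 0.005028 m³.
Adiabatic (γ = 1.40), T V^(γ−1) and P V^γ constant: T₃ = T₂·(V₂/V₃)^(γ−1) = 153.1 K; P₃ = P₂·(V₂/V₃)^γ = 129.2 kPa.

P₃ ≈ 129 kPa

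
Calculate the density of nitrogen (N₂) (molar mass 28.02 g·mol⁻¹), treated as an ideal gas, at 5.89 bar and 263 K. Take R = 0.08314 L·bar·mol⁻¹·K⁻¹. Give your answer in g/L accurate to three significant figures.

ρ ≈ 7.55 g/L

ρ = PM/(RT) = (5.89 × 28.02) / (0.08314 × 263.0)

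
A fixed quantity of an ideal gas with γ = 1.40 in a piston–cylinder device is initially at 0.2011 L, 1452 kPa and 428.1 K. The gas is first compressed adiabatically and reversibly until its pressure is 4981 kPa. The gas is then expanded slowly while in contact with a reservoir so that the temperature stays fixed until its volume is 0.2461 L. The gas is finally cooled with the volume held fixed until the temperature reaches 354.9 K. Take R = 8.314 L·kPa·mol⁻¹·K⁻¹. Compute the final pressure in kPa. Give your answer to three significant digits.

P₄ ≈ 984 kPa

Adiabatic (γ = 1.40), T V^(γ−1) and P V^γ constant: T₂ = T₁·(P₂/P₁)^((γ−1)/γ) = 608.8 K; V₂ = V₁·(P₁/P₂)^(1/γ) = 0.08337 L.
T constant ⇒ Boyle's law P V = const: T₃ = T₂; P₃ = P₂·(V₂/V₃) = 1687 kPa.
Isochoric, so P/T is constant: V₄ = V₃; P₄ = P₃·(T₄/T₃) = 983.6 kPa.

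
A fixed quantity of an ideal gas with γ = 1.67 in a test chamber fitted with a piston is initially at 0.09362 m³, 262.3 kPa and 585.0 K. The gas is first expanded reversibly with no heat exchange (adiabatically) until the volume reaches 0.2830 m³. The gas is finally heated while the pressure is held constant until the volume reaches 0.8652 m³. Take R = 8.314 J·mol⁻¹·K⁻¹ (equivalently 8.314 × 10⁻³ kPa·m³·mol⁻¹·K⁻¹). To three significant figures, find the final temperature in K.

T₃ ≈ 852 K

Adiabatic (γ = 1.67), T V^(γ−1) and P V^γ constant: T₂ = T₁·(V₁/V₂)^(γ−1) = 278.8 K; P₂ = P₁·(V₁/V₂)^γ = 41.35 kPa.
Isobaric, so V/T is constant: P₃ = P₂; T₃ = T₂·(V₃/V₂) = 852.3 K.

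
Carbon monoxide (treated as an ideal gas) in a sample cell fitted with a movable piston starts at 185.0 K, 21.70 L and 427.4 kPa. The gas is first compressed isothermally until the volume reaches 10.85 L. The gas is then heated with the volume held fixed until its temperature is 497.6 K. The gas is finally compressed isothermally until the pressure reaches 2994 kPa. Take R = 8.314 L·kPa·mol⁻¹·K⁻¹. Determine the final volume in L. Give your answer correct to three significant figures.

V₄ ≈ 8.33 L

T constant ⇒ Boyle's law P V = const: T₂ = T₁; P₂ = P₁·(V₁/V₂) = 854.8 kPa.
Isochoric, so P/T is constant: V₃ = V₂; P₃ = P₂·(T₃/T₂) = 2299 kPa.
T constant ⇒ Boyle's law P V = const: T₄ = T₃; V₄ = V₃·(P₃/P₄) = 8.332 L.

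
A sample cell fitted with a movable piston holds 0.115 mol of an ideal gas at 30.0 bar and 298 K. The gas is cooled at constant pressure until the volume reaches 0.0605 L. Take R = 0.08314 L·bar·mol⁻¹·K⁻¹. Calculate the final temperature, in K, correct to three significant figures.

T₂ ≈ 190 K

From PV = nRT: V₁ = nRT₁/P₁ = 0.09497 L.
Isobaric, so V/T is constant: P₂ = P₁; T₂ = T₁·(V₂/V₁) = 189.8 K.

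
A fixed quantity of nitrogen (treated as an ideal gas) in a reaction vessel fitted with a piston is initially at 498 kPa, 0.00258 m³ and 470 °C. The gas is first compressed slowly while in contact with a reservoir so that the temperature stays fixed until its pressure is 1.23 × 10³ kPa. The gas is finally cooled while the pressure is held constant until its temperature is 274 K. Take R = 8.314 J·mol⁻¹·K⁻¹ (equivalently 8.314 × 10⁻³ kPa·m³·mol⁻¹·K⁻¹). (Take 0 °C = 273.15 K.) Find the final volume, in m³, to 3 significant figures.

Convert: T₁ = 743.1 K.
Isothermal, so P V is constant: T₂ = T₁; V₂ = V₁·(P₁/P₂) = 0.001045 m³.
P constant ⇒ V ∝ T: P₃ = P₂; V₃ = V₂·(T₃/T₂) = 0.0003851 m³.

V₃ ≈ 0.000385 m³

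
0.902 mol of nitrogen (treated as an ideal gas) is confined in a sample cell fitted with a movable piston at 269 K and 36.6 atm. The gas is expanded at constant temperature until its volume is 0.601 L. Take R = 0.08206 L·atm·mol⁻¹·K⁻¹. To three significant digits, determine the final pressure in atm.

P₂ ≈ 33.1 atm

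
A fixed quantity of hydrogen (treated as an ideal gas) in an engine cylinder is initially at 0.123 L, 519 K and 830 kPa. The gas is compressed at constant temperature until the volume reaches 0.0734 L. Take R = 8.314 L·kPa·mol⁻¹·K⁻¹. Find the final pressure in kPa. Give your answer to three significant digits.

P₂ ≈ 1.39e+03 kPa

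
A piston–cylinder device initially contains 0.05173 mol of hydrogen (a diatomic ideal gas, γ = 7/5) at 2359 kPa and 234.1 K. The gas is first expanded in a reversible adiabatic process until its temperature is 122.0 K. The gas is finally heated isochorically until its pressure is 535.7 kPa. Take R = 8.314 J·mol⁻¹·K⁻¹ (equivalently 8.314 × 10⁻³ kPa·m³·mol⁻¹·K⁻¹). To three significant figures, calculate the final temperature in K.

T₃ ≈ 271 K

From PV = nRT: V₁ = nRT₁/P₁ = 4.268e-05 m³.
Adiabatic (γ = 7/5), T V^(γ−1) and P V^γ constant: P₂ = P₁·(T₂/T₁)^(γ/(γ−1)) = 241.0 kPa; V₂ = V₁·(T₁/T₂)^(1/(γ−1)) = 0.0002177 m³.
Isochoric, so P/T is constant: V₃ = V₂; T₃ = T₂·(P₃/P₂) = 271.1 K.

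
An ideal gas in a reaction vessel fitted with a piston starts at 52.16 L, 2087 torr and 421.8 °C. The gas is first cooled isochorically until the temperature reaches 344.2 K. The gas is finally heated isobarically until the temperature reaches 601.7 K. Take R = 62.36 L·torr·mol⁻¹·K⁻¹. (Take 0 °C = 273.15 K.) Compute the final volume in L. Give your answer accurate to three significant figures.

Convert: T₁ = 695.0 K.
V constant ⇒ P ∝ T: V₂ = V₁; P₂ = P₁·(T₂/T₁) = 1034 torr.
P constant ⇒ V ∝ T: P₃ = P₂; V₃ = V₂·(T₃/T₂) = 91.18 L.

V₃ ≈ 91.2 L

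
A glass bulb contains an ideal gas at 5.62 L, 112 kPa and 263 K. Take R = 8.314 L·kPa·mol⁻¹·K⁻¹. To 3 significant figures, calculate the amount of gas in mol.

n ≈ 0.288 mol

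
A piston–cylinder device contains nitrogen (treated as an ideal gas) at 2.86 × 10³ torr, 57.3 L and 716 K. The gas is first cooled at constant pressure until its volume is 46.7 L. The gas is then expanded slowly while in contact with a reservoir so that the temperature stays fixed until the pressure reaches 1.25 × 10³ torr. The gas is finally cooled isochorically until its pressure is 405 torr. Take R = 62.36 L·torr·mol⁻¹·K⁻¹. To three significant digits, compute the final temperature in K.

T₄ ≈ 189 K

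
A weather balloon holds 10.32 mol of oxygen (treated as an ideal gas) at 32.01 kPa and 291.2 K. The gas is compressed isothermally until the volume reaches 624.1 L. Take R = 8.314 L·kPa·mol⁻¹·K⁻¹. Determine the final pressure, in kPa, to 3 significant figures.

P₂ ≈ 40.0 kPa

From PV = nRT: V₁ = nRT₁/P₁ = 780.5 L.
Isothermal, so P V is constant: T₂ = T₁; P₂ = P₁·(V₁/V₂) = 40.03 kPa.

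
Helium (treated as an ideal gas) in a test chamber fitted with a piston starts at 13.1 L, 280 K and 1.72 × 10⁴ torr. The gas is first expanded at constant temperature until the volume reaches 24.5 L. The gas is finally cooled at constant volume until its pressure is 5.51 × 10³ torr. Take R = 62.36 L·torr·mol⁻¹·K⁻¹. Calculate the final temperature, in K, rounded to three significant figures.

Isothermal, so P V is constant: T₂ = T₁; P₂ = P₁·(V₁/V₂) = 9197 torr.
Isochoric, so P/T is constant: V₃ = V₂; T₃ = T₂·(P₃/P₂) = 167.8 K.

T₃ ≈ 168 K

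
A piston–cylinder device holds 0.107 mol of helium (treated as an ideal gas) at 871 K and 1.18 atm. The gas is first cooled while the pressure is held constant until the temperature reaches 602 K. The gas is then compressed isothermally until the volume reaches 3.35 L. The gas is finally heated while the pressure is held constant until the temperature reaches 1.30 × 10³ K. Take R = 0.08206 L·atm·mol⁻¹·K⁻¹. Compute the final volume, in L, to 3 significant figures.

V₄ ≈ 7.23 L

From PV = nRT: V₁ = nRT₁/P₁ = 6.481 L.
P constant ⇒ V ∝ T: P₂ = P₁; V₂ = V₁·(T₂/T₁) = 4.480 L.
Isothermal, so P V is constant: T₃ = T₂; P₃ = P₂·(V₂/V₃) = 1.578 atm.
Isobaric, so V/T is constant: P₄ = P₃; V₄ = V₃·(T₄/T₃) = 7.234 L.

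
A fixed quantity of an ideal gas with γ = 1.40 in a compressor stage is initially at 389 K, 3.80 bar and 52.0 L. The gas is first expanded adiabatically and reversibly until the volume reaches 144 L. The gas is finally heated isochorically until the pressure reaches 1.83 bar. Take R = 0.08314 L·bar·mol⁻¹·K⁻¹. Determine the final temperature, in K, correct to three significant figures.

Adiabatic (γ = 1.40), T V^(γ−1) and P V^γ constant: T₂ = T₁·(V₁/V₂)^(γ−1) = 258.8 K; P₂ = P₁·(V₁/V₂)^γ = 0.9130 bar.
V constant ⇒ P ∝ T: V₃ = V₂; T₃ = T₂·(P₃/P₂) = 518.8 K.

T₃ ≈ 519 K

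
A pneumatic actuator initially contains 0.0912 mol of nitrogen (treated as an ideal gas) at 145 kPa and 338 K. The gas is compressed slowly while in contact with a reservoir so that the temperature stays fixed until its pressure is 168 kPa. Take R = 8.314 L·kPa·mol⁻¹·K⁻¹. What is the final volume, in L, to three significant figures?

From PV = nRT: V₁ = nRT₁/P₁ = 1.767 L.
T constant ⇒ Boyle's law P V = const: T₂ = T₁; V₂ = V₁·(P₁/P₂) = 1.526 L.

V₂ ≈ 1.53 L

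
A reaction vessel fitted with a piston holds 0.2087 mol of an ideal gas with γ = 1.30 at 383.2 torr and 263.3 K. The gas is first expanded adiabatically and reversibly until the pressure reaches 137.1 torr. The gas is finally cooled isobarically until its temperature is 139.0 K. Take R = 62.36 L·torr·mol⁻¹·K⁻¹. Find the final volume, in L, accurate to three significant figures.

From PV = nRT: V₁ = nRT₁/P₁ = 8.942 L.
Reversible adiabatic, γ = 1.30: T₂ = T₁·(P₂/P₁)^((γ−1)/γ) = 207.7 K; V₂ = V₁·(P₁/P₂)^(1/γ) = 19.72 L.
P constant ⇒ V ∝ T: P₃ = P₂; V₃ = V₂·(T₃/T₂) = 13.19 L.

V₃ ≈ 13.2 L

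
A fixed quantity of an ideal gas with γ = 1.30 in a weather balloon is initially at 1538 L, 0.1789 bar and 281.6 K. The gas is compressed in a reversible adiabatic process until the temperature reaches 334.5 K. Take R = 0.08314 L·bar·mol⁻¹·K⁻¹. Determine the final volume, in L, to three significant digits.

Reversible adiabatic, γ = 1.30: P₂ = P₁·(T₂/T₁)^(γ/(γ−1)) = 0.3772 bar; V₂ = V₁·(T₁/T₂)^(1/(γ−1)) = 866.5 L.

V₂ ≈ 866 L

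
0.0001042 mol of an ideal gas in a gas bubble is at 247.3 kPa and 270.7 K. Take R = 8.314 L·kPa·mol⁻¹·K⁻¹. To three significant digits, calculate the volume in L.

V ≈ 0.000948 L

PV = nRT ⇒ V = nRT/P = (0.0001042 × 8.314 × 270.7) / 247.3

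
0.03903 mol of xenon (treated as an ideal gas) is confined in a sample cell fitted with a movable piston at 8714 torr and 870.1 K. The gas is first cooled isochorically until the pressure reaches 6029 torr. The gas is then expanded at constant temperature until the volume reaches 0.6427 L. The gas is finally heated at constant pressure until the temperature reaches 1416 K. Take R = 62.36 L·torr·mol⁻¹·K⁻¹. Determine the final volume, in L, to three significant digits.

V₄ ≈ 1.51 L

From PV = nRT: V₁ = nRT₁/P₁ = 0.2430 L.
Isochoric, so P/T is constant: V₂ = V₁; T₂ = T₁·(P₂/P₁) = 602.0 K.
Isothermal, so P V is constant: T₃ = T₂; P₃ = P₂·(V₂/V₃) = 2280 torr.
P constant ⇒ V ∝ T: P₄ = P₃; V₄ = V₃·(T₄/T₃) = 1.512 L.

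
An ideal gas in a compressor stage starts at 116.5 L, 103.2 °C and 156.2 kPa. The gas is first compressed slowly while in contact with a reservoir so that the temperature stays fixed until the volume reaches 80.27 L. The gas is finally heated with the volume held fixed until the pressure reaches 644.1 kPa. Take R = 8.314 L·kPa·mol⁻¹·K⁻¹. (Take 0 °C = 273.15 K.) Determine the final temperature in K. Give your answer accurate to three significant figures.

Convert: T₁ = 376.3 K.
T constant ⇒ Boyle's law P V = const: T₂ = T₁; P₂ = P₁·(V₁/V₂) = 226.7 kPa.
Isochoric, so P/T is constant: V₃ = V₂; T₃ = T₂·(P₃/P₂) = 1069 K.

T₃ ≈ 1.07e+03 K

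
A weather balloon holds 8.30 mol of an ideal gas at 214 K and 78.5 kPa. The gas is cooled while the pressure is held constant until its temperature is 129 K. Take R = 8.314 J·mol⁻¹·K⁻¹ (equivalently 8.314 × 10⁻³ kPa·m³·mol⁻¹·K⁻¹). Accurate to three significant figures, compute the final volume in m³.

From PV = nRT: V₁ = nRT₁/P₁ = 0.1881 m³.
Isobaric, so V/T is constant: P₂ = P₁; V₂ = V₁·(T₂/T₁) = 0.1134 m³.

V₂ ≈ 0.113 m³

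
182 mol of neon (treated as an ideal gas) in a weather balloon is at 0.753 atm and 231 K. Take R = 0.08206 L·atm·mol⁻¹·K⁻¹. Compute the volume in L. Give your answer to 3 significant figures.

V ≈ 4.58e+03 L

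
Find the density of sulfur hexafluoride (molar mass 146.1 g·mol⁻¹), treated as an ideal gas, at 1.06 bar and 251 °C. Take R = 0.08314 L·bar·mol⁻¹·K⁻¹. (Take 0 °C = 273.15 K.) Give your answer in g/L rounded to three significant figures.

ρ ≈ 3.55 g/L

ρ = PM/(RT) = (1.06 × 146.1) / (0.08314 × 524.1)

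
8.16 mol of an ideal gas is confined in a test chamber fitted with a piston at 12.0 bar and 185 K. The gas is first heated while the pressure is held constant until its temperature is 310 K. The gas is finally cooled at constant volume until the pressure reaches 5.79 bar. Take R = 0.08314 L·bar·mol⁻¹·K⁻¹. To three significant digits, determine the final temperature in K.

T₃ ≈ 150 K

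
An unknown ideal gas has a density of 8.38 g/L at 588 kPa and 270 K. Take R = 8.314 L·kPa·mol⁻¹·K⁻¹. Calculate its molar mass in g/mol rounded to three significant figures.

M ≈ 32.0 g/mol

ρ = PM/(RT) ⇒ M = ρRT/P = (8.38 × 8.314 × 270.0) / 588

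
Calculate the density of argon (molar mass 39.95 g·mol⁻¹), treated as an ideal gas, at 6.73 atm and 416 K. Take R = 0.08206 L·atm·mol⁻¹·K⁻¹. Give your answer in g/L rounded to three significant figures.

ρ ≈ 7.88 g/L

ρ = PM/(RT) = (6.73 × 39.95) / (0.08206 × 416.0)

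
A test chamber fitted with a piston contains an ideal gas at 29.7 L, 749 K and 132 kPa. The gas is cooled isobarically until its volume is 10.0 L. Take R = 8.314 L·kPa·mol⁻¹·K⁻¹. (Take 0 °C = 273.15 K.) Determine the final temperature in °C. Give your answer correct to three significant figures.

Isobaric, so V/T is constant: P₂ = P₁; T₂ = T₁·(V₂/V₁) = 252.2 K.

T₂ ≈ -21.0 °C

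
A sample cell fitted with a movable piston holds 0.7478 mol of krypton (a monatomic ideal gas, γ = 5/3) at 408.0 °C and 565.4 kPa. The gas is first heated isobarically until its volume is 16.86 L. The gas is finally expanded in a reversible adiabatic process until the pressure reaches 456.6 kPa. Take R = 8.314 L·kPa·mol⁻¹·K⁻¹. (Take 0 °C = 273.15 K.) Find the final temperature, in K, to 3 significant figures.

Convert: T₁ = 681.1 K.
From PV = nRT: V₁ = nRT₁/P₁ = 7.490 L.
Isobaric, so V/T is constant: P₂ = P₁; T₂ = T₁·(V₂/V₁) = 1533 K.
Adiabatic (γ = 5/3), T V^(γ−1) and P V^γ constant: T₃ = T₂·(P₃/P₂)^((γ−1)/γ) = 1408 K; V₃ = V₂·(P₂/P₃)^(1/γ) = 19.17 L.

T₃ ≈ 1.41e+03 K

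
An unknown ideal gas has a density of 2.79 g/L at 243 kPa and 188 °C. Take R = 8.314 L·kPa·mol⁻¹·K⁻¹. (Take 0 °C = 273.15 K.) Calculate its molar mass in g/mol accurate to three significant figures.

M ≈ 44.0 g/mol

ρ = PM/(RT) ⇒ M = ρRT/P = (2.79 × 8.314 × 461.1) / 243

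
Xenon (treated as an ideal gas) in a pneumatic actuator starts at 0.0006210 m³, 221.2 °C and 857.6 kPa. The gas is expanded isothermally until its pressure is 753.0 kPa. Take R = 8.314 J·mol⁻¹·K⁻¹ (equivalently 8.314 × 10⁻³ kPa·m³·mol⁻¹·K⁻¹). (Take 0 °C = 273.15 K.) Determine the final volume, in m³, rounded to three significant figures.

Convert: T₁ = 494.3 K.
Isothermal, so P V is constant: T₂ = T₁; V₂ = V₁·(P₁/P₂) = 0.0007073 m³.

V₂ ≈ 0.000707 m³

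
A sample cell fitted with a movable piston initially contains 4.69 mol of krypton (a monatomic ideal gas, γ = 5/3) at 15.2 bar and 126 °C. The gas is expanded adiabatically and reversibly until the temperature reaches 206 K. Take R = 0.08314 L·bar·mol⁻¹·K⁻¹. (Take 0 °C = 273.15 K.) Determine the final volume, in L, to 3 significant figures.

V₂ ≈ 27.6 L

Convert: T₁ = 399.1 K.
From PV = nRT: V₁ = nRT₁/P₁ = 10.24 L.
Reversible adiabatic, γ = 5/3: P₂ = P₁·(T₂/T₁)^(γ/(γ−1)) = 2.909 bar; V₂ = V₁·(T₁/T₂)^(1/(γ−1)) = 27.62 L.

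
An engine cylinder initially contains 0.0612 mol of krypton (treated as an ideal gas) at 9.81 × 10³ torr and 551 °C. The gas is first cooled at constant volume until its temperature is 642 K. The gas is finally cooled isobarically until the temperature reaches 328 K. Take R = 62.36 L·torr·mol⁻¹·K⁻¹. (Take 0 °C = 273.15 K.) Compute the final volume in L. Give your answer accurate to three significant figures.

V₃ ≈ 0.164 L

Convert: T₁ = 824.1 K.
From PV = nRT: V₁ = nRT₁/P₁ = 0.3206 L.
Isochoric, so P/T is constant: V₂ = V₁; P₂ = P₁·(T₂/T₁) = 7642 torr.
Isobaric, so V/T is constant: P₃ = P₂; V₃ = V₂·(T₃/T₂) = 0.1638 L.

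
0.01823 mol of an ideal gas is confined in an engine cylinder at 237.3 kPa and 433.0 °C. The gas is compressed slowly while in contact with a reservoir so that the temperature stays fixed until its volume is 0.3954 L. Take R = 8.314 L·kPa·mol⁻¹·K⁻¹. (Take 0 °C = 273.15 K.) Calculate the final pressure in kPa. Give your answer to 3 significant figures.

Convert: T₁ = 706.1 K.
From PV = nRT: V₁ = nRT₁/P₁ = 0.4510 L.
T constant ⇒ Boyle's law P V = const: T₂ = T₁; P₂ = P₁·(V₁/V₂) = 270.7 kPa.

P₂ ≈ 271 kPa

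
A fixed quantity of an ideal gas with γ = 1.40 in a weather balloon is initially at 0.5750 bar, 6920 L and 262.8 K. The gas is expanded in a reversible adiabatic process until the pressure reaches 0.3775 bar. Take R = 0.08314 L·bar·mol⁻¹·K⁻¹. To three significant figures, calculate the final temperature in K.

Adiabatic (γ = 1.40), T V^(γ−1) and P V^γ constant: T₂ = T₁·(P₂/P₁)^((γ−1)/γ) = 233.0 K; V₂ = V₁·(P₁/P₂)^(1/γ) = 9346 L.

T₂ ≈ 233 K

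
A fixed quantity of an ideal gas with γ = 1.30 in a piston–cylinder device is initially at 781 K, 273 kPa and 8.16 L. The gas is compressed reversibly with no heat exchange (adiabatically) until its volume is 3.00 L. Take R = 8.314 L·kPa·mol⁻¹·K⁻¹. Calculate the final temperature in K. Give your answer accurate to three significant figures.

Adiabatic (γ = 1.30), T V^(γ−1) and P V^γ constant: T₂ = T₁·(V₁/V₂)^(γ−1) = 1054 K; P₂ = P₁·(V₁/V₂)^γ = 1003 kPa.

T₂ ≈ 1.05e+03 K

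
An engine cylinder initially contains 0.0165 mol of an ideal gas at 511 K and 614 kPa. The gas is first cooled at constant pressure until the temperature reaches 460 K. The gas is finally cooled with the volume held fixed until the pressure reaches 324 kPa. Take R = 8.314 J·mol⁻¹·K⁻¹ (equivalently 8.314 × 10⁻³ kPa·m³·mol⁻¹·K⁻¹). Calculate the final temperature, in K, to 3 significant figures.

T₃ ≈ 243 K

From PV = nRT: V₁ = nRT₁/P₁ = 0.0001142 m³.
P constant ⇒ V ∝ T: P₂ = P₁; V₂ = V₁·(T₂/T₁) = 0.0001028 m³.
V constant ⇒ P ∝ T: V₃ = V₂; T₃ = T₂·(P₃/P₂) = 242.7 K.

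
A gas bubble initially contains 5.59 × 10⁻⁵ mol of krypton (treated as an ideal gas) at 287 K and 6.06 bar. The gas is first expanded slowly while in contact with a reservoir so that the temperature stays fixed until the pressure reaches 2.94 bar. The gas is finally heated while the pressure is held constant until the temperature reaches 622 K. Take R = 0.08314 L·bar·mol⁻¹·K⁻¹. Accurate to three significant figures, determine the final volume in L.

V₃ ≈ 0.000983 L

From PV = nRT: V₁ = nRT₁/P₁ = 0.0002201 L.
T constant ⇒ Boyle's law P V = const: T₂ = T₁; V₂ = V₁·(P₁/P₂) = 0.0004537 L.
Isobaric, so V/T is constant: P₃ = P₂; V₃ = V₂·(T₃/T₂) = 0.0009833 L.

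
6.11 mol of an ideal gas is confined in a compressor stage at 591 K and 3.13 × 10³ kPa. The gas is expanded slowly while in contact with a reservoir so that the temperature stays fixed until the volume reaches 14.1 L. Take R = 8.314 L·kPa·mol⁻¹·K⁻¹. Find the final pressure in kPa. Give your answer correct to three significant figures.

P₂ ≈ 2.13e+03 kPa

From PV = nRT: V₁ = nRT₁/P₁ = 9.592 L.
Isothermal, so P V is constant: T₂ = T₁; P₂ = P₁·(V₁/V₂) = 2129 kPa.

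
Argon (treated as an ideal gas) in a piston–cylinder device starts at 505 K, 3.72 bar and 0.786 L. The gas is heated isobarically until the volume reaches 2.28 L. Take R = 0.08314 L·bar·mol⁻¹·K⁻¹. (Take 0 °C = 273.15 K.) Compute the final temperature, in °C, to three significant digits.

T₂ ≈ 1.19e+03 °C

P constant ⇒ V ∝ T: P₂ = P₁; T₂ = T₁·(V₂/V₁) = 1465 K.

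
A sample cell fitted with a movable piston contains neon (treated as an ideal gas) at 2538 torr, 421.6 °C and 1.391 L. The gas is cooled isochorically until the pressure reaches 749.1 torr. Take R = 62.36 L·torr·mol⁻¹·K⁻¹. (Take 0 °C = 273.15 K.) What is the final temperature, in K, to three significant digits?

T₂ ≈ 205 K

Convert: T₁ = 694.8 K.
Isochoric, so P/T is constant: V₂ = V₁; T₂ = T₁·(P₂/P₁) = 205.1 K.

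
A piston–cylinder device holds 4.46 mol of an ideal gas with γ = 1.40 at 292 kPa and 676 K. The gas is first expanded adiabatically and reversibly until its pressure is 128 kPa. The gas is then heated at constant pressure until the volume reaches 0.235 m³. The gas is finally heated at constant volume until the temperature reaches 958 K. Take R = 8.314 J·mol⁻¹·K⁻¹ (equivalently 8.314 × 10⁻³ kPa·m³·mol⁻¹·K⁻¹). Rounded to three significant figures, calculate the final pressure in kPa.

From PV = nRT: V₁ = nRT₁/P₁ = 0.08584 m³.
Adiabatic (γ = 1.40), T V^(γ−1) and P V^γ constant: T₂ = T₁·(P₂/P₁)^((γ−1)/γ) = 534.1 K; V₂ = V₁·(P₁/P₂)^(1/γ) = 0.1547 m³.
Isobaric, so V/T is constant: P₃ = P₂; T₃ = T₂·(V₃/V₂) = 811.2 K.
Isochoric, so P/T is constant: V₄ = V₃; P₄ = P₃·(T₄/T₃) = 151.2 kPa.

P₄ ≈ 151 kPa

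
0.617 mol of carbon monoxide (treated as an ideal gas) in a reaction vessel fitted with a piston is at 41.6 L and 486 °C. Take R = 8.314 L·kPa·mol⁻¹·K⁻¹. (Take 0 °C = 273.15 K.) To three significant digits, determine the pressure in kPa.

Convert: T = 759.15 K.
PV = nRT ⇒ P = nRT/V = (0.617 × 8.314 × 759.15) / 41.6

P ≈ 93.6 kPa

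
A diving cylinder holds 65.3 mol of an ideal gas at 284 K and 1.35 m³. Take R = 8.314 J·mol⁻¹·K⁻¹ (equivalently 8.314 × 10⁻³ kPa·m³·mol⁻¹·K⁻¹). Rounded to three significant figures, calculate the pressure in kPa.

PV = nRT ⇒ P = nRT/V = (65.3 × 8.314 × 10⁻³ × 284) / 1.35

P ≈ 114 kPa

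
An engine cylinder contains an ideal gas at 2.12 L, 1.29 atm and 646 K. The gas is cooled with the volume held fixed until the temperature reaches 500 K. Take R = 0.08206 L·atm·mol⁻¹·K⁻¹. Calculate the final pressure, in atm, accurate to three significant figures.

P₂ ≈ 0.998 atm

Isochoric, so P/T is constant: V₂ = V₁; P₂ = P₁·(T₂/T₁) = 0.9985 atm.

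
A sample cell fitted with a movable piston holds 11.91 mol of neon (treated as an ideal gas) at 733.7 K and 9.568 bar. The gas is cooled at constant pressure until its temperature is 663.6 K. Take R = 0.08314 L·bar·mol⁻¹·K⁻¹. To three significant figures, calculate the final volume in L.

V₂ ≈ 68.7 L

From PV = nRT: V₁ = nRT₁/P₁ = 75.93 L.
P constant ⇒ V ∝ T: P₂ = P₁; V₂ = V₁·(T₂/T₁) = 68.68 L.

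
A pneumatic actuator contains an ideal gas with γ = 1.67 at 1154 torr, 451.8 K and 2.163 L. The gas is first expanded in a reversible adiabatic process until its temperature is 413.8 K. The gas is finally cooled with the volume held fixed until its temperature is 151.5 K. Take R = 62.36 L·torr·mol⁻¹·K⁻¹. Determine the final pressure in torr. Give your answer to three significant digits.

Reversible adiabatic, γ = 1.67: P₂ = P₁·(T₂/T₁)^(γ/(γ−1)) = 927.0 torr; V₂ = V₁·(T₁/T₂)^(1/(γ−1)) = 2.466 L.
Isochoric, so P/T is constant: V₃ = V₂; P₃ = P₂·(T₃/T₂) = 339.4 torr.

P₃ ≈ 339 torr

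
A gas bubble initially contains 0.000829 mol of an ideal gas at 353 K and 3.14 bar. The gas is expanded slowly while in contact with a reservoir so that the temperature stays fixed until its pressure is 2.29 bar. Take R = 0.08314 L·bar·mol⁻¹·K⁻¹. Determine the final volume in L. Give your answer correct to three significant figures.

V₂ ≈ 0.0106 L

From PV = nRT: V₁ = nRT₁/P₁ = 0.007748 L.
T constant ⇒ Boyle's law P V = const: T₂ = T₁; V₂ = V₁·(P₁/P₂) = 0.01062 L.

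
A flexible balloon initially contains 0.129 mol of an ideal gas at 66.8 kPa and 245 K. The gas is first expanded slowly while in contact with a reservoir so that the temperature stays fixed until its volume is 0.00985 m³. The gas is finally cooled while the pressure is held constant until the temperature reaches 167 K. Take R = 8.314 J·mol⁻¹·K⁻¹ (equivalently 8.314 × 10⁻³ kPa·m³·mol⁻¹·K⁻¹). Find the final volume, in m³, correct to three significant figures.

From PV = nRT: V₁ = nRT₁/P₁ = 0.003934 m³.
T constant ⇒ Boyle's law P V = const: T₂ = T₁; P₂ = P₁·(V₁/V₂) = 26.68 kPa.
P constant ⇒ V ∝ T: P₃ = P₂; V₃ = V₂·(T₃/T₂) = 0.006714 m³.

V₃ ≈ 0.00671 m³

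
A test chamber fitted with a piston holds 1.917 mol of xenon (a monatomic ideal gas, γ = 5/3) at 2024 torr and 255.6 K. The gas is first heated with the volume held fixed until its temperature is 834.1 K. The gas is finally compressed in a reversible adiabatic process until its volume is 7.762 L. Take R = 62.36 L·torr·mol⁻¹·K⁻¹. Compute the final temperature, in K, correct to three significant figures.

T₃ ≈ 1.30e+03 K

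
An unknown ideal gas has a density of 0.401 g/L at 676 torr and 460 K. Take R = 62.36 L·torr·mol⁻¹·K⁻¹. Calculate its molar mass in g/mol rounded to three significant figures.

ρ = PM/(RT) ⇒ M = ρRT/P = (0.401 × 62.36 × 460.0) / 676

M ≈ 17.0 g/mol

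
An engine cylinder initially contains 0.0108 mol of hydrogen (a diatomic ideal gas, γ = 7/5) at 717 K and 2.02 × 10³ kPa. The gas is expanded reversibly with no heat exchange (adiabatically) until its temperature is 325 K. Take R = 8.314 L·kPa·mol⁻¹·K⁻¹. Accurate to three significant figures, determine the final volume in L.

From PV = nRT: V₁ = nRT₁/P₁ = 0.03187 L.
Reversible adiabatic, γ = 7/5: P₂ = P₁·(T₂/T₁)^(γ/(γ−1)) = 126.7 kPa; V₂ = V₁·(T₁/T₂)^(1/(γ−1)) = 0.2304 L.

V₂ ≈ 0.230 L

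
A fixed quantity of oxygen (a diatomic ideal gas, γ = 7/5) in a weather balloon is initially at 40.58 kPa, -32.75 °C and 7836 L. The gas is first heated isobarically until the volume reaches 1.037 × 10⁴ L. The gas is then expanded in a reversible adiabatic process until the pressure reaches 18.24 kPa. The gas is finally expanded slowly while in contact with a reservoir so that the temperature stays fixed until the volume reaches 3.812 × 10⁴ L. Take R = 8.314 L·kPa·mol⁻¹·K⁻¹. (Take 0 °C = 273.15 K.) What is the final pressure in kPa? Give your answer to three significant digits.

Convert: T₁ = 240.4 K.
Isobaric, so V/T is constant: P₂ = P₁; T₂ = T₁·(V₂/V₁) = 318.1 K.
Reversible adiabatic, γ = 7/5: T₃ = T₂·(P₃/P₂)^((γ−1)/γ) = 253.2 K; V₃ = V₂·(P₂/P₃)^(1/γ) = 1.836e+04 L.
T constant ⇒ Boyle's law P V = const: T₄ = T₃; P₄ = P₃·(V₃/V₄) = 8.784 kPa.

P₄ ≈ 8.78 kPa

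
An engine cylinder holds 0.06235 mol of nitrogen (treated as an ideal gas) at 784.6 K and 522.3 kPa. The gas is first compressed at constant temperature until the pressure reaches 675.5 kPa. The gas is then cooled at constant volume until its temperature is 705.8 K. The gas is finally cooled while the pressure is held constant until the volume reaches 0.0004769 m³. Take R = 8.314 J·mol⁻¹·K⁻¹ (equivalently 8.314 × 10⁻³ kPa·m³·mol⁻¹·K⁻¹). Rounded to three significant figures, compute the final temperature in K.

From PV = nRT: V₁ = nRT₁/P₁ = 0.0007787 m³.
T constant ⇒ Boyle's law P V = const: T₂ = T₁; V₂ = V₁·(P₁/P₂) = 0.0006021 m³.
Isochoric, so P/T is constant: V₃ = V₂; P₃ = P₂·(T₃/T₂) = 607.7 kPa.
Isobaric, so V/T is constant: P₄ = P₃; T₄ = T₃·(V₄/V₃) = 559.0 K.

T₄ ≈ 559 K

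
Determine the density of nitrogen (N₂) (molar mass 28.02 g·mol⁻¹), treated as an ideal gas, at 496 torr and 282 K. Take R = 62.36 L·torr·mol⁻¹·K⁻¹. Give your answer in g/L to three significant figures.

ρ = PM/(RT) = (496 × 28.02) / (62.36 × 282.0)

ρ ≈ 0.790 g/L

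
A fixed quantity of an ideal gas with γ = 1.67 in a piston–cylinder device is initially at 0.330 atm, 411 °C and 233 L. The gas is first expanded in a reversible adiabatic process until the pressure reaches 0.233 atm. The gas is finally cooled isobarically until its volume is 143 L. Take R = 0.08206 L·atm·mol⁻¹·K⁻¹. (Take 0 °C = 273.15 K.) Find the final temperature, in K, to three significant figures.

Convert: T₁ = 684.1 K.
Reversible adiabatic, γ = 1.67: T₂ = T₁·(P₂/P₁)^((γ−1)/γ) = 595.0 K; V₂ = V₁·(P₁/P₂)^(1/γ) = 287.0 L.
Isobaric, so V/T is constant: P₃ = P₂; T₃ = T₂·(V₃/V₂) = 296.5 K.

T₃ ≈ 296 K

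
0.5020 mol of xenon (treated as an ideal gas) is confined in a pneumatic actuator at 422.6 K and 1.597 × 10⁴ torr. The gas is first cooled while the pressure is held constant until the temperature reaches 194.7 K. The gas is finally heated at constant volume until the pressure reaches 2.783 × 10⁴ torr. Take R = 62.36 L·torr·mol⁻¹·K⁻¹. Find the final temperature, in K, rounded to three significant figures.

T₃ ≈ 339 K

From PV = nRT: V₁ = nRT₁/P₁ = 0.8284 L.
P constant ⇒ V ∝ T: P₂ = P₁; V₂ = V₁·(T₂/T₁) = 0.3817 L.
Isochoric, so P/T is constant: V₃ = V₂; T₃ = T₂·(P₃/P₂) = 339.3 K.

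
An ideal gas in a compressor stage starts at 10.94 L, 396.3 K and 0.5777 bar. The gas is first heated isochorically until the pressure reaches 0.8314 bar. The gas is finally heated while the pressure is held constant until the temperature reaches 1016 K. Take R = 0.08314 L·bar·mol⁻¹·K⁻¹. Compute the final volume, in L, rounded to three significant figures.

Isochoric, so P/T is constant: V₂ = V₁; T₂ = T₁·(P₂/P₁) = 570.3 K.
P constant ⇒ V ∝ T: P₃ = P₂; V₃ = V₂·(T₃/T₂) = 19.49 L.

V₃ ≈ 19.5 L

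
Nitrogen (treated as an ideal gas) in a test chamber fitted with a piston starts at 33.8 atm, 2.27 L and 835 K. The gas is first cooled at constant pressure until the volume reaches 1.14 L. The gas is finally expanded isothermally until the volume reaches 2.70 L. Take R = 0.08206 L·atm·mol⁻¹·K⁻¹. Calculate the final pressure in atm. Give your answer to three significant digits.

P₃ ≈ 14.3 atm

Isobaric, so V/T is constant: P₂ = P₁; T₂ = T₁·(V₂/V₁) = 419.3 K.
Isothermal, so P V is constant: T₃ = T₂; P₃ = P₂·(V₂/V₃) = 14.27 atm.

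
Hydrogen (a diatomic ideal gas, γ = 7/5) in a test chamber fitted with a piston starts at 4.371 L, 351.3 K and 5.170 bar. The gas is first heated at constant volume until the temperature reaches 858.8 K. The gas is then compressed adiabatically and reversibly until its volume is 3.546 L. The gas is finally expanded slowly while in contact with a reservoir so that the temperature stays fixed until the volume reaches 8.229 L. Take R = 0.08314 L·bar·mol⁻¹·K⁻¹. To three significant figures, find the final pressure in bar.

Isochoric, so P/T is constant: V₂ = V₁; P₂ = P₁·(T₂/T₁) = 12.64 bar.
Reversible adiabatic, γ = 7/5: T₃ = T₂·(V₂/V₃)^(γ−1) = 933.7 K; P₃ = P₂·(V₂/V₃)^γ = 16.94 bar.
Isothermal, so P V is constant: T₄ = T₃; P₄ = P₃·(V₃/V₄) = 7.299 bar.

P₄ ≈ 7.30 bar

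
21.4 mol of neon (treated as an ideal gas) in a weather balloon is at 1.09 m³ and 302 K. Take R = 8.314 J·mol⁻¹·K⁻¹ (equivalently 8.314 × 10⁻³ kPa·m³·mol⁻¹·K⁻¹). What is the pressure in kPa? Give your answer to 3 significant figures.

PV = nRT ⇒ P = nRT/V = (21.4 × 8.314 × 10⁻³ × 302) / 1.09

P ≈ 49.3 kPa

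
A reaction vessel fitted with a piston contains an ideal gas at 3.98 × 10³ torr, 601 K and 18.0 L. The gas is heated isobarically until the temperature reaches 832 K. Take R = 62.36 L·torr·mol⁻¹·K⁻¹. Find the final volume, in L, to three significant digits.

Isobaric, so V/T is constant: P₂ = P₁; V₂ = V₁·(T₂/T₁) = 24.92 L.

V₂ ≈ 24.9 L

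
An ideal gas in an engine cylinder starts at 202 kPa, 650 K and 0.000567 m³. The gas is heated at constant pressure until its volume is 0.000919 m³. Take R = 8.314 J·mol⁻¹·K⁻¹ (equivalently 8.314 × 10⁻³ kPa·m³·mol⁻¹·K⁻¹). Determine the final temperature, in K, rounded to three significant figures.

P constant ⇒ V ∝ T: P₂ = P₁; T₂ = T₁·(V₂/V₁) = 1054 K.

T₂ ≈ 1.05e+03 K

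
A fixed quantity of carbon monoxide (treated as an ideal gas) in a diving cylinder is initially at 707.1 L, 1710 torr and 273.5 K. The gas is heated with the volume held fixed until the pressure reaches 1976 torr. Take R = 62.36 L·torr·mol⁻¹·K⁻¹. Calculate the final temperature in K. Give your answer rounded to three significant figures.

Isochoric, so P/T is constant: V₂ = V₁; T₂ = T₁·(P₂/P₁) = 316.0 K.

T₂ ≈ 316 K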